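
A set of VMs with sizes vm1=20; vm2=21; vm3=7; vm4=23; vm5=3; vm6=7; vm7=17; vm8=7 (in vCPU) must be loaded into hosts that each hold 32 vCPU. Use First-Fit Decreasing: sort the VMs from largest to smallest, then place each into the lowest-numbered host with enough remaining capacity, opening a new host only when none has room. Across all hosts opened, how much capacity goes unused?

Sorted descending: 23, 21, 20, 17, 7, 7, 7, 3.
23 vCPU → host 1 (remaining 9 vCPU)
21 vCPU → host 2 (remaining 11 vCPU)
20 vCPU → host 3 (remaining 12 vCPU)
17 vCPU → host 4 (remaining 15 vCPU)
7 vCPU → host 1 (remaining 2 vCPU)
7 vCPU → host 2 (remaining 4 vCPU)
7 vCPU → host 3 (remaining 5 vCPU)
3 vCPU → host 2 (remaining 1 vCPU)
4 hosts × 32 vCPU = 128 vCPU; used 105 vCPU; unused 23 vCPU.

23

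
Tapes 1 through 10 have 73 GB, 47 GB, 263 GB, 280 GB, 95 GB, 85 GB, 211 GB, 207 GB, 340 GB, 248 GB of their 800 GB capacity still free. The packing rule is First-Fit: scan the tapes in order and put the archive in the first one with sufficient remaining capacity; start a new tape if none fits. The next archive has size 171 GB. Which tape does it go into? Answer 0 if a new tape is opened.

Tapes with room: tape 3 (263 GB), tape 4 (280 GB), tape 7 (211 GB), tape 8 (207 GB), tape 9 (340 GB), tape 10 (248 GB).
The first with room is tape 3.

3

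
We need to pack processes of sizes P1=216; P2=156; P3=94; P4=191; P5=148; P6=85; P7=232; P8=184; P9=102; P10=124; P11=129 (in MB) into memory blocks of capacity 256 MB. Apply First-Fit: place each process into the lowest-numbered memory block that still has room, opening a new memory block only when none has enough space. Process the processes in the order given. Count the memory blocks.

8 memory blocks

memory block 1: place P1 (216 MB), 40 MB left
memory block 2: place P2 (156 MB), 100 MB left
memory block 2: place P3 (94 MB), 6 MB left
memory block 3: place P4 (191 MB), 65 MB left
memory block 4: place P5 (148 MB), 108 MB left
memory block 4: place P6 (85 MB), 23 MB left
memory block 5: place P7 (232 MB), 24 MB left
memory block 6: place P8 (184 MB), 72 MB left
memory block 7: place P9 (102 MB), 154 MB left
memory block 7: place P10 (124 MB), 30 MB left
memory block 8: place P11 (129 MB), 127 MB left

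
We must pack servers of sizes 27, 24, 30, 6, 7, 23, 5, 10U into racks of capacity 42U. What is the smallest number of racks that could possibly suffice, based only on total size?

4 racks

Total size = 27 + 24 + 30 + 6 + 7 + 23 + 5 + 10 = 132U.
⌈132 / 42⌉ = 4.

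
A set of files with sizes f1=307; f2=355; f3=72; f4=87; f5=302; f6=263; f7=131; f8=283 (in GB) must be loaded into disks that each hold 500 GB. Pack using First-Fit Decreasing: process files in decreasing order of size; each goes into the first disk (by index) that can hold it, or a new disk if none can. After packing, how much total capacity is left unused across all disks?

700

Sorted descending: 355, 307, 302, 283, 263, 131, 87, 72.
disk 1: place 355 GB, 145 GB left
disk 2: place 307 GB, 193 GB left
disk 3: place 302 GB, 198 GB left
disk 4: place 283 GB, 217 GB left
disk 5: place 263 GB, 237 GB left
disk 1: place 131 GB, 14 GB left
disk 2: place 87 GB, 106 GB left
disk 2: place 72 GB, 34 GB left
5 disks × 500 GB = 2500 GB; used 1800 GB; unused 700 GB.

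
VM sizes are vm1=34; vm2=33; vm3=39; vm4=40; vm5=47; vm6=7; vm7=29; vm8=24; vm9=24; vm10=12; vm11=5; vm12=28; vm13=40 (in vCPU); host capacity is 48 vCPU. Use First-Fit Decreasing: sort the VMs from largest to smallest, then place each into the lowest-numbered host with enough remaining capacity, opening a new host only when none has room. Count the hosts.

9 hosts

Sorted descending: 47, 40, 40, 39, 34, 33, 29, 28, 24, 24, 12, 7, 5.
47 vCPU → host 1 (remaining 1 vCPU)
40 vCPU → host 2 (remaining 8 vCPU)
40 vCPU → host 3 (remaining 8 vCPU)
39 vCPU → host 4 (remaining 9 vCPU)
34 vCPU → host 5 (remaining 14 vCPU)
33 vCPU → host 6 (remaining 15 vCPU)
29 vCPU → host 7 (remaining 19 vCPU)
28 vCPU → host 8 (remaining 20 vCPU)
24 vCPU → host 9 (remaining 24 vCPU)
24 vCPU → host 9 (remaining 0 vCPU)
12 vCPU → host 5 (remaining 2 vCPU)
7 vCPU → host 2 (remaining 1 vCPU)
5 vCPU → host 3 (remaining 3 vCPU)
Final hosts: [47] [40,7] [40,5] [39] [34,12] [33] [29] [28] [24,24].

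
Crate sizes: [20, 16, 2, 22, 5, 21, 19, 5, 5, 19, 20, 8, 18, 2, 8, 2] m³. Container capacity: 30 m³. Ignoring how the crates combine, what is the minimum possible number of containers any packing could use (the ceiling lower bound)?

Total size = 20 + 16 + 2 + 22 + 5 + 21 + 19 + 5 + 5 + 19 + 20 + 8 + 18 + 2 + 8 + 2 = 192 m³.
⌈192 / 30⌉ = 7.

7 containers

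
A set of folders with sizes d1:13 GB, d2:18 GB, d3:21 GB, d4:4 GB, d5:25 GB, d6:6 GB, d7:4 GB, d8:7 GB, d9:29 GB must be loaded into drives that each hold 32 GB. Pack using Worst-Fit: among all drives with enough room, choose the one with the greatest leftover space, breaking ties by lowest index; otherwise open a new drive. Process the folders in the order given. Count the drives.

5

d1 (13 GB) → drive 1 (remaining 19 GB)
d2 (18 GB) → drive 1 (remaining 1 GB)
d3 (21 GB) → drive 2 (remaining 11 GB)
d4 (4 GB) → drive 2 (remaining 7 GB)
d5 (25 GB) → drive 3 (remaining 7 GB)
d6 (6 GB) → drive 2 (remaining 1 GB)
d7 (4 GB) → drive 3 (remaining 3 GB)
d8 (7 GB) → drive 4 (remaining 25 GB)
d9 (29 GB) → drive 5 (remaining 3 GB)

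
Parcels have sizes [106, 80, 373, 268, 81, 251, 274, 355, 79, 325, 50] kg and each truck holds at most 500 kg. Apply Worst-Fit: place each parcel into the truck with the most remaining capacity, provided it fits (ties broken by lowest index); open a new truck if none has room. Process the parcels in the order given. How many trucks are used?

6

Put 106 kg in truck 1; 394 kg remain.
Put 80 kg in truck 1; 314 kg remain.
Put 373 kg in truck 2; 127 kg remain.
Put 268 kg in truck 1; 46 kg remain.
Put 81 kg in truck 2; 46 kg remain.
Put 251 kg in truck 3; 249 kg remain.
Put 274 kg in truck 4; 226 kg remain.
Put 355 kg in truck 5; 145 kg remain.
Put 79 kg in truck 3; 170 kg remain.
Put 325 kg in truck 6; 175 kg remain.
Put 50 kg in truck 4; 176 kg remain.
Final trucks: [106,80,268] [373,81] [251,79] [274,50] [355] [325].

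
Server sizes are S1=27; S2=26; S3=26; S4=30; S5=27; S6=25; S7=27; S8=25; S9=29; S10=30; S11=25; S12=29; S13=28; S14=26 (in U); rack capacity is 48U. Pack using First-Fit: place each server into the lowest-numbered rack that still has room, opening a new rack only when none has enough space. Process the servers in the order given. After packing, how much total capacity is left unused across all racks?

292

rack 1: place S1 (27U), 21U left
rack 2: place S2 (26U), 22U left
rack 3: place S3 (26U), 22U left
rack 4: place S4 (30U), 18U left
rack 5: place S5 (27U), 21U left
rack 6: place S6 (25U), 23U left
rack 7: place S7 (27U), 21U left
rack 8: place S8 (25U), 23U left
rack 9: place S9 (29U), 19U left
rack 10: place S10 (30U), 18U left
rack 11: place S11 (25U), 23U left
rack 12: place S12 (29U), 19U left
rack 13: place S13 (28U), 20U left
rack 14: place S14 (26U), 22U left
14 racks × 48U = 672U; used 380U; unused 292U.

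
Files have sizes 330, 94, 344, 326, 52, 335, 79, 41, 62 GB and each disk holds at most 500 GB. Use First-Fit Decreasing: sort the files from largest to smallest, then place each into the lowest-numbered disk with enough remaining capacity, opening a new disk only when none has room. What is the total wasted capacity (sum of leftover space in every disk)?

337

Sorted descending: 344, 335, 330, 326, 94, 79, 62, 52, 41.
344 GB → disk 1 (remaining 156 GB)
335 GB → disk 2 (remaining 165 GB)
330 GB → disk 3 (remaining 170 GB)
326 GB → disk 4 (remaining 174 GB)
94 GB → disk 1 (remaining 62 GB)
79 GB → disk 2 (remaining 86 GB)
62 GB → disk 1 (remaining 0 GB)
52 GB → disk 2 (remaining 34 GB)
41 GB → disk 3 (remaining 129 GB)
4 disks × 500 GB = 2000 GB; used 1663 GB; unused 337 GB.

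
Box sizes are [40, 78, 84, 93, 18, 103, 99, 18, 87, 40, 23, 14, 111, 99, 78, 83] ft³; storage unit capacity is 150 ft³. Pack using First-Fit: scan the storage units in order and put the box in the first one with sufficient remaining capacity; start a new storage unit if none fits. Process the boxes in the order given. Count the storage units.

10

Put 40 ft³ in storage unit 1; 110 ft³ remain.
Put 78 ft³ in storage unit 1; 32 ft³ remain.
Put 84 ft³ in storage unit 2; 66 ft³ remain.
Put 93 ft³ in storage unit 3; 57 ft³ remain.
Put 18 ft³ in storage unit 1; 14 ft³ remain.
Put 103 ft³ in storage unit 4; 47 ft³ remain.
Put 99 ft³ in storage unit 5; 51 ft³ remain.
Put 18 ft³ in storage unit 2; 48 ft³ remain.
Put 87 ft³ in storage unit 6; 63 ft³ remain.
Put 40 ft³ in storage unit 2; 8 ft³ remain.
Put 23 ft³ in storage unit 3; 34 ft³ remain.
Put 14 ft³ in storage unit 1; 0 ft³ remain.
Put 111 ft³ in storage unit 7; 39 ft³ remain.
Put 99 ft³ in storage unit 8; 51 ft³ remain.
Put 78 ft³ in storage unit 9; 72 ft³ remain.
Put 83 ft³ in storage unit 10; 67 ft³ remain.
Final storage units: [40,78,18,14] [84,18,40] [93,23] [103] [99] [87] [111] [99] [78] [83].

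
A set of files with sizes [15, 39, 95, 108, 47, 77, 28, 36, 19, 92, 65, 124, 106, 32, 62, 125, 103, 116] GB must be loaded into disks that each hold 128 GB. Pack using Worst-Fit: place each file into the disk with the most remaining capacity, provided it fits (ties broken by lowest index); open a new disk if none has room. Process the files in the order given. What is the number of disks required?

Put 15 GB in disk 1; 113 GB remain.
Put 39 GB in disk 1; 74 GB remain.
Put 95 GB in disk 2; 33 GB remain.
Put 108 GB in disk 3; 20 GB remain.
Put 47 GB in disk 1; 27 GB remain.
Put 77 GB in disk 4; 51 GB remain.
Put 28 GB in disk 4; 23 GB remain.
Put 36 GB in disk 5; 92 GB remain.
Put 19 GB in disk 5; 73 GB remain.
Put 92 GB in disk 6; 36 GB remain.
Put 65 GB in disk 5; 8 GB remain.
Put 124 GB in disk 7; 4 GB remain.
Put 106 GB in disk 8; 22 GB remain.
Put 32 GB in disk 6; 4 GB remain.
Put 62 GB in disk 9; 66 GB remain.
Put 125 GB in disk 10; 3 GB remain.
Put 103 GB in disk 11; 25 GB remain.
Put 116 GB in disk 12; 12 GB remain.
Final disks: [15,39,47] [95] [108] [77,28] [36,19,65] [92,32] [124] [106] [62] [125] [103] [116].

12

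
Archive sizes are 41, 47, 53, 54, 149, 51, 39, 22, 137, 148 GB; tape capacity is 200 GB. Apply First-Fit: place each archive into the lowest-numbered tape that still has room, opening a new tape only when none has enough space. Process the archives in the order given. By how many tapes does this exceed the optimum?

First-Fit: [41,47,53,54] [149,51] [39,22,137] [148] → 4 tapes.
Total size 741 GB; any packing needs at least ⌈741/200⌉ = 4 tapes.
So 4 is already optimal.

0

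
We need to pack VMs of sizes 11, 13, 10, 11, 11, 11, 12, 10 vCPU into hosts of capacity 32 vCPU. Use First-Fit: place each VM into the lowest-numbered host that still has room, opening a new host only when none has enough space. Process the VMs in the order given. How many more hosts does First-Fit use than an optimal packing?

1

First-Fit: [11,13] [10,11,11] [11,12] [10] → 4 hosts.
Total size 89 vCPU; any packing needs at least ⌈89/32⌉ = 3 hosts.
An optimal packing achieves that bound: [13,12] [11,11,10] [11,11,10] → 3 hosts.
Excess: 4 − 3 = 1.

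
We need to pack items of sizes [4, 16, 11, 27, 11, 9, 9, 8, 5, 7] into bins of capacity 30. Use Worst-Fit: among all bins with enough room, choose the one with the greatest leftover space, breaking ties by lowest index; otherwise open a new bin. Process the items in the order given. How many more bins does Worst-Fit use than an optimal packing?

Worst-Fit: [4,16,9] [11,11,7] [27] [9,8,5] → 4 bins.
Total size 107; any packing needs at least ⌈107/30⌉ = 4 bins.
So 4 is already optimal.

0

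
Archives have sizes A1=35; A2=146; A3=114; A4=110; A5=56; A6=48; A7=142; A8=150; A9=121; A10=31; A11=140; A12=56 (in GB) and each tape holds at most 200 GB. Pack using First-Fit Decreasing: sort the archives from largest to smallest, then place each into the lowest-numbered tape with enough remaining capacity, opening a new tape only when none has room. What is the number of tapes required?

Sorted descending: 150, 146, 142, 140, 121, 114, 110, 56, 56, 48, 35, 31.
150 GB → tape 1 (remaining 50 GB)
146 GB → tape 2 (remaining 54 GB)
142 GB → tape 3 (remaining 58 GB)
140 GB → tape 4 (remaining 60 GB)
121 GB → tape 5 (remaining 79 GB)
114 GB → tape 6 (remaining 86 GB)
110 GB → tape 7 (remaining 90 GB)
56 GB → tape 3 (remaining 2 GB)
56 GB → tape 4 (remaining 4 GB)
48 GB → tape 1 (remaining 2 GB)
35 GB → tape 2 (remaining 19 GB)
31 GB → tape 5 (remaining 48 GB)

7 tapes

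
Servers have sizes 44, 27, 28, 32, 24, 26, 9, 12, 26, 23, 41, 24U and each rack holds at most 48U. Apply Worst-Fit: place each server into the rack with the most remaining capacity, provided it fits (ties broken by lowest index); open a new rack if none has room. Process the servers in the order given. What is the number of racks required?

9 racks

rack 1: place 44U, 4U left
rack 2: place 27U, 21U left
rack 3: place 28U, 20U left
rack 4: place 32U, 16U left
rack 5: place 24U, 24U left
rack 6: place 26U, 22U left
rack 5: place 9U, 15U left
rack 6: place 12U, 10U left
rack 7: place 26U, 22U left
rack 8: place 23U, 25U left
rack 9: place 41U, 7U left
rack 8: place 24U, 1U left
Final racks: [44] [27] [28] [32] [24,9] [26,12] [26] [23,24] [41].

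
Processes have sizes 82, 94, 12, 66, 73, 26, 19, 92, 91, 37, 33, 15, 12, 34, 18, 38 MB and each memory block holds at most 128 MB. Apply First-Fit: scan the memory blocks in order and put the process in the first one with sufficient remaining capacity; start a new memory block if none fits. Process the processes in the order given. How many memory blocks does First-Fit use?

Put 82 MB in memory block 1; 46 MB remain.
Put 94 MB in memory block 2; 34 MB remain.
Put 12 MB in memory block 1; 34 MB remain.
Put 66 MB in memory block 3; 62 MB remain.
Put 73 MB in memory block 4; 55 MB remain.
Put 26 MB in memory block 1; 8 MB remain.
Put 19 MB in memory block 2; 15 MB remain.
Put 92 MB in memory block 5; 36 MB remain.
Put 91 MB in memory block 6; 37 MB remain.
Put 37 MB in memory block 3; 25 MB remain.
Put 33 MB in memory block 4; 22 MB remain.
Put 15 MB in memory block 2; 0 MB remain.
Put 12 MB in memory block 3; 13 MB remain.
Put 34 MB in memory block 5; 2 MB remain.
Put 18 MB in memory block 4; 4 MB remain.
Put 38 MB in memory block 7; 90 MB remain.
Final memory blocks: [82,12,26] [94,19,15] [66,37,12] [73,33,18] [92,34] [91] [38].

7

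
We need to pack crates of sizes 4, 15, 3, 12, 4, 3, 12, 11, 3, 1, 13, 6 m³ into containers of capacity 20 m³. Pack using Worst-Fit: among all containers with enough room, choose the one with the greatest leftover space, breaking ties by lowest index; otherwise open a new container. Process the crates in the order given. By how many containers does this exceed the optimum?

0

Worst-Fit: [4,15] [3,12,4] [3,12] [11,3,1] [13,6] → 5 containers.
Total size 87 m³; any packing needs at least ⌈87/20⌉ = 5 containers.
So 5 is already optimal.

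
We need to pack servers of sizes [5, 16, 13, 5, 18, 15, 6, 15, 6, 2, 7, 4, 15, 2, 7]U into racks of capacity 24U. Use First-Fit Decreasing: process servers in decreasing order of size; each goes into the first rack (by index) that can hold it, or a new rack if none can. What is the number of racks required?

Sorted descending: 18, 16, 15, 15, 15, 13, 7, 7, 6, 6, 5, 5, 4, 2, 2.
Put 18U in rack 1; 6U remain.
Put 16U in rack 2; 8U remain.
Put 15U in rack 3; 9U remain.
Put 15U in rack 4; 9U remain.
Put 15U in rack 5; 9U remain.
Put 13U in rack 6; 11U remain.
Put 7U in rack 2; 1U remain.
Put 7U in rack 3; 2U remain.
Put 6U in rack 1; 0U remain.
Put 6U in rack 4; 3U remain.
Put 5U in rack 5; 4U remain.
Put 5U in rack 6; 6U remain.
Put 4U in rack 5; 0U remain.
Put 2U in rack 3; 0U remain.
Put 2U in rack 4; 1U remain.
Final racks: [18,6] [16,7] [15,7,2] [15,6,2] [15,5,4] [13,5].

6 racks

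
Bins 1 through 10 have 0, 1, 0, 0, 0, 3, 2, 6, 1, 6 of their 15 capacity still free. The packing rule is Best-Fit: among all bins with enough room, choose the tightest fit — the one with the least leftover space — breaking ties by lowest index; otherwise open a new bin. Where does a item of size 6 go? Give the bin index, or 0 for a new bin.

8

Bins with room: bin 8 (6), bin 10 (6).
Tightest fit is bin 8 with 6 free.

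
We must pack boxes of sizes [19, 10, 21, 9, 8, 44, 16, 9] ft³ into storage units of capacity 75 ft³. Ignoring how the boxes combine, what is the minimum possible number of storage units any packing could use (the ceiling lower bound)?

Total size = 19 + 10 + 21 + 9 + 8 + 44 + 16 + 9 = 136 ft³.
⌈136 / 75⌉ = 2.

2 storage units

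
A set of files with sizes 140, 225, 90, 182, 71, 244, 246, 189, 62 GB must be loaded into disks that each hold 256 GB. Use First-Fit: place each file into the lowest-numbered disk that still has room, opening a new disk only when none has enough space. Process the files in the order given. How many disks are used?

Put 140 GB in disk 1; 116 GB remain.
Put 225 GB in disk 2; 31 GB remain.
Put 90 GB in disk 1; 26 GB remain.
Put 182 GB in disk 3; 74 GB remain.
Put 71 GB in disk 3; 3 GB remain.
Put 244 GB in disk 4; 12 GB remain.
Put 246 GB in disk 5; 10 GB remain.
Put 189 GB in disk 6; 67 GB remain.
Put 62 GB in disk 6; 5 GB remain.

6 disks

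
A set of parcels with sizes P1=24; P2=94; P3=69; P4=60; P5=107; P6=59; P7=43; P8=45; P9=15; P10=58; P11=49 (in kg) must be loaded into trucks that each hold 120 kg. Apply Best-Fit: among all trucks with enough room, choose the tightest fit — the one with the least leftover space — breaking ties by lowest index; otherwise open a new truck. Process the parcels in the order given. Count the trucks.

truck 1: place P1 (24 kg), 96 kg left
truck 1: place P2 (94 kg), 2 kg left
truck 2: place P3 (69 kg), 51 kg left
truck 3: place P4 (60 kg), 60 kg left
truck 4: place P5 (107 kg), 13 kg left
truck 3: place P6 (59 kg), 1 kg left
truck 2: place P7 (43 kg), 8 kg left
truck 5: place P8 (45 kg), 75 kg left
truck 5: place P9 (15 kg), 60 kg left
truck 5: place P10 (58 kg), 2 kg left
truck 6: place P11 (49 kg), 71 kg left

6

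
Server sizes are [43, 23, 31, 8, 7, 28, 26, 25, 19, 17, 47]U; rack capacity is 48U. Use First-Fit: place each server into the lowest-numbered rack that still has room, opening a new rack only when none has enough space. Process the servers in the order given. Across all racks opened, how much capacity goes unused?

62

rack 1: place 43U, 5U left
rack 2: place 23U, 25U left
rack 3: place 31U, 17U left
rack 2: place 8U, 17U left
rack 2: place 7U, 10U left
rack 4: place 28U, 20U left
rack 5: place 26U, 22U left
rack 6: place 25U, 23U left
rack 4: place 19U, 1U left
rack 3: place 17U, 0U left
rack 7: place 47U, 1U left
7 racks × 48U = 336U; used 274U; unused 62U.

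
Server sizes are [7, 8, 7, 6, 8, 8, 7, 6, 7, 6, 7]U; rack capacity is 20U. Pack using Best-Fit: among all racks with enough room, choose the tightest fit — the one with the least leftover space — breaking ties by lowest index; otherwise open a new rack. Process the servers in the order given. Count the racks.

5 racks

rack 1: place 7U, 13U left
rack 1: place 8U, 5U left
rack 2: place 7U, 13U left
rack 2: place 6U, 7U left
rack 3: place 8U, 12U left
rack 3: place 8U, 4U left
rack 2: place 7U, 0U left
rack 4: place 6U, 14U left
rack 4: place 7U, 7U left
rack 4: place 6U, 1U left
rack 5: place 7U, 13U left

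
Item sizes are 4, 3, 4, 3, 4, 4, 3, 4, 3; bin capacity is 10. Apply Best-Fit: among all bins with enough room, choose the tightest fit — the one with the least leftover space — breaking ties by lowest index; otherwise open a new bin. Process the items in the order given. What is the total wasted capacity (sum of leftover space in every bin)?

4 → bin 1 (remaining 6)
3 → bin 1 (remaining 3)
4 → bin 2 (remaining 6)
3 → bin 1 (remaining 0)
4 → bin 2 (remaining 2)
4 → bin 3 (remaining 6)
3 → bin 3 (remaining 3)
4 → bin 4 (remaining 6)
3 → bin 3 (remaining 0)
4 bins × 10 = 40; used 32; unused 8.

8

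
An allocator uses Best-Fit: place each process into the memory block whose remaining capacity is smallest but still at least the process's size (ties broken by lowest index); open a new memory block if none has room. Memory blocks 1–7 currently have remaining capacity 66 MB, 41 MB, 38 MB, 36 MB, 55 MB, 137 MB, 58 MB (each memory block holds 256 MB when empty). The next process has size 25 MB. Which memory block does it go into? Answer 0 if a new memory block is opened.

Memory blocks with room: memory block 1 (66 MB), memory block 2 (41 MB), memory block 3 (38 MB), memory block 4 (36 MB), memory block 5 (55 MB), memory block 6 (137 MB), memory block 7 (58 MB).
Tightest fit is memory block 4 with 36 MB free.

4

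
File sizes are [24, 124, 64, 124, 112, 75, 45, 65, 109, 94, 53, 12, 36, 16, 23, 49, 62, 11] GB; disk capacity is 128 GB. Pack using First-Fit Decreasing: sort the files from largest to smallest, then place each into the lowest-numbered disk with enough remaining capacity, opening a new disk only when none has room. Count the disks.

Sorted descending: 124, 124, 112, 109, 94, 75, 65, 64, 62, 53, 49, 45, 36, 24, 23, 16, 12, 11.
Put 124 GB in disk 1; 4 GB remain.
Put 124 GB in disk 2; 4 GB remain.
Put 112 GB in disk 3; 16 GB remain.
Put 109 GB in disk 4; 19 GB remain.
Put 94 GB in disk 5; 34 GB remain.
Put 75 GB in disk 6; 53 GB remain.
Put 65 GB in disk 7; 63 GB remain.
Put 64 GB in disk 8; 64 GB remain.
Put 62 GB in disk 7; 1 GB remain.
Put 53 GB in disk 6; 0 GB remain.
Put 49 GB in disk 8; 15 GB remain.
Put 45 GB in disk 9; 83 GB remain.
Put 36 GB in disk 9; 47 GB remain.
Put 24 GB in disk 5; 10 GB remain.
Put 23 GB in disk 9; 24 GB remain.
Put 16 GB in disk 3; 0 GB remain.
Put 12 GB in disk 4; 7 GB remain.
Put 11 GB in disk 8; 4 GB remain.
Final disks: [124] [124] [112,16] [109,12] [94,24] [75,53] [65,62] [64,49,11] [45,36,23].

9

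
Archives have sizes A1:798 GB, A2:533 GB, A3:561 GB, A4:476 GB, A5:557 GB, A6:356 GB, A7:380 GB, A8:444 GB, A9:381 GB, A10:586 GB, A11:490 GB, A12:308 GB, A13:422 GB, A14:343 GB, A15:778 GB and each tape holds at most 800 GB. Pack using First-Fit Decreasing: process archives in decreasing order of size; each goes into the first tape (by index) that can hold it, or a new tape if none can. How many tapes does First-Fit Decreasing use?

Sorted descending: 798, 778, 586, 561, 557, 533, 490, 476, 444, 422, 381, 380, 356, 343, 308.
798 GB → tape 1 (remaining 2 GB)
778 GB → tape 2 (remaining 22 GB)
586 GB → tape 3 (remaining 214 GB)
561 GB → tape 4 (remaining 239 GB)
557 GB → tape 5 (remaining 243 GB)
533 GB → tape 6 (remaining 267 GB)
490 GB → tape 7 (remaining 310 GB)
476 GB → tape 8 (remaining 324 GB)
444 GB → tape 9 (remaining 356 GB)
422 GB → tape 10 (remaining 378 GB)
381 GB → tape 11 (remaining 419 GB)
380 GB → tape 11 (remaining 39 GB)
356 GB → tape 9 (remaining 0 GB)
343 GB → tape 10 (remaining 35 GB)
308 GB → tape 7 (remaining 2 GB)

11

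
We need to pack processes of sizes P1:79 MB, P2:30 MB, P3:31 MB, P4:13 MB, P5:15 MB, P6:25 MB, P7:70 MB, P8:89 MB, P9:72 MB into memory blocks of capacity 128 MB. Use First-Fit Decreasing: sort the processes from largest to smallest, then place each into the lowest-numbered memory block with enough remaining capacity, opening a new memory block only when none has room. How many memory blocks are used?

Sorted descending: 89, 79, 72, 70, 31, 30, 25, 15, 13.
89 MB → memory block 1 (remaining 39 MB)
79 MB → memory block 2 (remaining 49 MB)
72 MB → memory block 3 (remaining 56 MB)
70 MB → memory block 4 (remaining 58 MB)
31 MB → memory block 1 (remaining 8 MB)
30 MB → memory block 2 (remaining 19 MB)
25 MB → memory block 3 (remaining 31 MB)
15 MB → memory block 2 (remaining 4 MB)
13 MB → memory block 3 (remaining 18 MB)
Final memory blocks: [89,31] [79,30,15] [72,25,13] [70].

4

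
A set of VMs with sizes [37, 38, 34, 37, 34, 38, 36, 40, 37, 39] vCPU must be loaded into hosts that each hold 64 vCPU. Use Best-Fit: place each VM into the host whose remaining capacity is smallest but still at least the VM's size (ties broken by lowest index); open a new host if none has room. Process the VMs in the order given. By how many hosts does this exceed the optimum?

Best-Fit: [37] [38] [34] [37] [34] [38] [36] [40] [37] [39] → 10 hosts.
10 VMs exceed 32 vCPU (half the capacity), and no two of those can share a host, so at least 10 hosts are needed.
So 10 is already optimal.

0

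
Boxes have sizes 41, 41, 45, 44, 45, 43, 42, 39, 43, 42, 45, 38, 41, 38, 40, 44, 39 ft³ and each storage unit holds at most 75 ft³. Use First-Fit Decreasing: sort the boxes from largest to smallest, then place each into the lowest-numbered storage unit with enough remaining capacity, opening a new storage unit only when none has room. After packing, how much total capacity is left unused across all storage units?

Sorted descending: 45, 45, 45, 44, 44, 43, 43, 42, 42, 41, 41, 41, 40, 39, 39, 38, 38.
storage unit 1: place 45 ft³, 30 ft³ left
storage unit 2: place 45 ft³, 30 ft³ left
storage unit 3: place 45 ft³, 30 ft³ left
storage unit 4: place 44 ft³, 31 ft³ left
storage unit 5: place 44 ft³, 31 ft³ left
storage unit 6: place 43 ft³, 32 ft³ left
storage unit 7: place 43 ft³, 32 ft³ left
storage unit 8: place 42 ft³, 33 ft³ left
storage unit 9: place 42 ft³, 33 ft³ left
storage unit 10: place 41 ft³, 34 ft³ left
storage unit 11: place 41 ft³, 34 ft³ left
storage unit 12: place 41 ft³, 34 ft³ left
storage unit 13: place 40 ft³, 35 ft³ left
storage unit 14: place 39 ft³, 36 ft³ left
storage unit 15: place 39 ft³, 36 ft³ left
storage unit 16: place 38 ft³, 37 ft³ left
storage unit 17: place 38 ft³, 37 ft³ left
17 storage units × 75 ft³ = 1275 ft³; used 710 ft³; unused 565 ft³.

565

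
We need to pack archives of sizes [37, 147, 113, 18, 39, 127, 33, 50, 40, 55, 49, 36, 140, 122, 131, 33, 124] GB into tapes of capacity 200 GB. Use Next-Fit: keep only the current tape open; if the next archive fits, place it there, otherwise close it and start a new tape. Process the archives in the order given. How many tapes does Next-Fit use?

8 tapes

37 GB → tape 1 (remaining 163 GB)
147 GB → tape 1 (remaining 16 GB)
113 GB → tape 2 (remaining 87 GB)
18 GB → tape 2 (remaining 69 GB)
39 GB → tape 2 (remaining 30 GB)
127 GB → tape 3 (remaining 73 GB)
33 GB → tape 3 (remaining 40 GB)
50 GB → tape 4 (remaining 150 GB)
40 GB → tape 4 (remaining 110 GB)
55 GB → tape 4 (remaining 55 GB)
49 GB → tape 4 (remaining 6 GB)
36 GB → tape 5 (remaining 164 GB)
140 GB → tape 5 (remaining 24 GB)
122 GB → tape 6 (remaining 78 GB)
131 GB → tape 7 (remaining 69 GB)
33 GB → tape 7 (remaining 36 GB)
124 GB → tape 8 (remaining 76 GB)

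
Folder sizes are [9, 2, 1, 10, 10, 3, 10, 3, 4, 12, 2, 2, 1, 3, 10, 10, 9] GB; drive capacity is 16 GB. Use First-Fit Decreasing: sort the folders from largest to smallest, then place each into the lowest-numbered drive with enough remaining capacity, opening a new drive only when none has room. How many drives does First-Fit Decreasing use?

8

Sorted descending: 12, 10, 10, 10, 10, 10, 9, 9, 4, 3, 3, 3, 2, 2, 2, 1, 1.
drive 1: place 12 GB, 4 GB left
drive 2: place 10 GB, 6 GB left
drive 3: place 10 GB, 6 GB left
drive 4: place 10 GB, 6 GB left
drive 5: place 10 GB, 6 GB left
drive 6: place 10 GB, 6 GB left
drive 7: place 9 GB, 7 GB left
drive 8: place 9 GB, 7 GB left
drive 1: place 4 GB, 0 GB left
drive 2: place 3 GB, 3 GB left
drive 2: place 3 GB, 0 GB left
drive 3: place 3 GB, 3 GB left
drive 3: place 2 GB, 1 GB left
drive 4: place 2 GB, 4 GB left
drive 4: place 2 GB, 2 GB left
drive 3: place 1 GB, 0 GB left
drive 4: place 1 GB, 1 GB left
Final drives: [12,4] [10,3,3] [10,3,2,1] [10,2,2,1] [10] [10] [9] [9].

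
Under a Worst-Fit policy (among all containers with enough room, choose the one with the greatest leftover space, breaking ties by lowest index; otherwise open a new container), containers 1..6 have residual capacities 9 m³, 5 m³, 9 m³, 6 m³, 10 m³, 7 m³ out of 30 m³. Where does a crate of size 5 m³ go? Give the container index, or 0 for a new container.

5

Containers with room: container 1 (9 m³), container 2 (5 m³), container 3 (9 m³), container 4 (6 m³), container 5 (10 m³), container 6 (7 m³).
Most room is container 5 with 10 m³ free.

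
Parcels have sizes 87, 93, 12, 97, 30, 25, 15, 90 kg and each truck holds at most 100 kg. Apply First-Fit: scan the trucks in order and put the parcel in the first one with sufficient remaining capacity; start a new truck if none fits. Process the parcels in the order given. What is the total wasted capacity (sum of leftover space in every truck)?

Put 87 kg in truck 1; 13 kg remain.
Put 93 kg in truck 2; 7 kg remain.
Put 12 kg in truck 1; 1 kg remain.
Put 97 kg in truck 3; 3 kg remain.
Put 30 kg in truck 4; 70 kg remain.
Put 25 kg in truck 4; 45 kg remain.
Put 15 kg in truck 4; 30 kg remain.
Put 90 kg in truck 5; 10 kg remain.
5 trucks × 100 kg = 500 kg; used 449 kg; unused 51 kg.

51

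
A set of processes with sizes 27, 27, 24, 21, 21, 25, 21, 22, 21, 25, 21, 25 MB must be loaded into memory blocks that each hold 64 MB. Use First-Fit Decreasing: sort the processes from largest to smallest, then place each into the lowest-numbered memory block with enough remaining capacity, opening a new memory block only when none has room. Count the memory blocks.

Sorted descending: 27, 27, 25, 25, 25, 24, 22, 21, 21, 21, 21, 21.
memory block 1: place 27 MB, 37 MB left
memory block 1: place 27 MB, 10 MB left
memory block 2: place 25 MB, 39 MB left
memory block 2: place 25 MB, 14 MB left
memory block 3: place 25 MB, 39 MB left
memory block 3: place 24 MB, 15 MB left
memory block 4: place 22 MB, 42 MB left
memory block 4: place 21 MB, 21 MB left
memory block 4: place 21 MB, 0 MB left
memory block 5: place 21 MB, 43 MB left
memory block 5: place 21 MB, 22 MB left
memory block 5: place 21 MB, 1 MB left
Final memory blocks: [27,27] [25,25] [25,24] [22,21,21] [21,21,21].

5 memory blocks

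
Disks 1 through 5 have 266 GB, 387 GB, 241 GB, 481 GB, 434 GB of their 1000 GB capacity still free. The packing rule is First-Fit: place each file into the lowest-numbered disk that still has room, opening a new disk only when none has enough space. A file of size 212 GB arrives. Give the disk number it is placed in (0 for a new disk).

1

Disks with room: disk 1 (266 GB), disk 2 (387 GB), disk 3 (241 GB), disk 4 (481 GB), disk 5 (434 GB).
The first with room is disk 1.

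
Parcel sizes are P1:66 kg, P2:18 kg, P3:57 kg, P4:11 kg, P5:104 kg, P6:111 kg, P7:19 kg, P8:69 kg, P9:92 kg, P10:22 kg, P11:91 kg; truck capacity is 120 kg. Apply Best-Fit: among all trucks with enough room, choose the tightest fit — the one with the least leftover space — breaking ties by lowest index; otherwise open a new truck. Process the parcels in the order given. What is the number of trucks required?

7

P1 (66 kg) → truck 1 (remaining 54 kg)
P2 (18 kg) → truck 1 (remaining 36 kg)
P3 (57 kg) → truck 2 (remaining 63 kg)
P4 (11 kg) → truck 1 (remaining 25 kg)
P5 (104 kg) → truck 3 (remaining 16 kg)
P6 (111 kg) → truck 4 (remaining 9 kg)
P7 (19 kg) → truck 1 (remaining 6 kg)
P8 (69 kg) → truck 5 (remaining 51 kg)
P9 (92 kg) → truck 6 (remaining 28 kg)
P10 (22 kg) → truck 6 (remaining 6 kg)
P11 (91 kg) → truck 7 (remaining 29 kg)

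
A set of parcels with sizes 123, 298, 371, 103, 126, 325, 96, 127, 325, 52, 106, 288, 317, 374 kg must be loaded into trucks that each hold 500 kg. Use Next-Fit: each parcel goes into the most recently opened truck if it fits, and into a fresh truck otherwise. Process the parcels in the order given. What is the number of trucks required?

8

123 kg → truck 1 (remaining 377 kg)
298 kg → truck 1 (remaining 79 kg)
371 kg → truck 2 (remaining 129 kg)
103 kg → truck 2 (remaining 26 kg)
126 kg → truck 3 (remaining 374 kg)
325 kg → truck 3 (remaining 49 kg)
96 kg → truck 4 (remaining 404 kg)
127 kg → truck 4 (remaining 277 kg)
325 kg → truck 5 (remaining 175 kg)
52 kg → truck 5 (remaining 123 kg)
106 kg → truck 5 (remaining 17 kg)
288 kg → truck 6 (remaining 212 kg)
317 kg → truck 7 (remaining 183 kg)
374 kg → truck 8 (remaining 126 kg)
Final trucks: [123,298] [371,103] [126,325] [96,127] [325,52,106] [288] [317] [374].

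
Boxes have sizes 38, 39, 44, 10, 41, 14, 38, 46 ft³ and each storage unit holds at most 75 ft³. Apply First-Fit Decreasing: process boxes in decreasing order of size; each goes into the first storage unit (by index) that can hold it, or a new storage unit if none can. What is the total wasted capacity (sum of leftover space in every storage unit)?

Sorted descending: 46, 44, 41, 39, 38, 38, 14, 10.
46 ft³ → storage unit 1 (remaining 29 ft³)
44 ft³ → storage unit 2 (remaining 31 ft³)
41 ft³ → storage unit 3 (remaining 34 ft³)
39 ft³ → storage unit 4 (remaining 36 ft³)
38 ft³ → storage unit 5 (remaining 37 ft³)
38 ft³ → storage unit 6 (remaining 37 ft³)
14 ft³ → storage unit 1 (remaining 15 ft³)
10 ft³ → storage unit 1 (remaining 5 ft³)
6 storage units × 75 ft³ = 450 ft³; used 270 ft³; unused 180 ft³.

180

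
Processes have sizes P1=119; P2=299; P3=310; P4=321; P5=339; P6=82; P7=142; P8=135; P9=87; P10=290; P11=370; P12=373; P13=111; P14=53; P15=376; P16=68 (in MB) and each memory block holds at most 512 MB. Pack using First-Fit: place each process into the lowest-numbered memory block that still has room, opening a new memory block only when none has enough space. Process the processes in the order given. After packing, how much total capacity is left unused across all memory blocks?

621

P1 (119 MB) → memory block 1 (remaining 393 MB)
P2 (299 MB) → memory block 1 (remaining 94 MB)
P3 (310 MB) → memory block 2 (remaining 202 MB)
P4 (321 MB) → memory block 3 (remaining 191 MB)
P5 (339 MB) → memory block 4 (remaining 173 MB)
P6 (82 MB) → memory block 1 (remaining 12 MB)
P7 (142 MB) → memory block 2 (remaining 60 MB)
P8 (135 MB) → memory block 3 (remaining 56 MB)
P9 (87 MB) → memory block 4 (remaining 86 MB)
P10 (290 MB) → memory block 5 (remaining 222 MB)
P11 (370 MB) → memory block 6 (remaining 142 MB)
P12 (373 MB) → memory block 7 (remaining 139 MB)
P13 (111 MB) → memory block 5 (remaining 111 MB)
P14 (53 MB) → memory block 2 (remaining 7 MB)
P15 (376 MB) → memory block 8 (remaining 136 MB)
P16 (68 MB) → memory block 4 (remaining 18 MB)
8 memory blocks × 512 MB = 4096 MB; used 3475 MB; unused 621 MB.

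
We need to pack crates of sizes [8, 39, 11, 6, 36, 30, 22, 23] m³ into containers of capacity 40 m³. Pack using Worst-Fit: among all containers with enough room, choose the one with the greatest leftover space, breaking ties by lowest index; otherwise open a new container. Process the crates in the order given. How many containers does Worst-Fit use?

Put 8 m³ in container 1; 32 m³ remain.
Put 39 m³ in container 2; 1 m³ remain.
Put 11 m³ in container 1; 21 m³ remain.
Put 6 m³ in container 1; 15 m³ remain.
Put 36 m³ in container 3; 4 m³ remain.
Put 30 m³ in container 4; 10 m³ remain.
Put 22 m³ in container 5; 18 m³ remain.
Put 23 m³ in container 6; 17 m³ remain.

6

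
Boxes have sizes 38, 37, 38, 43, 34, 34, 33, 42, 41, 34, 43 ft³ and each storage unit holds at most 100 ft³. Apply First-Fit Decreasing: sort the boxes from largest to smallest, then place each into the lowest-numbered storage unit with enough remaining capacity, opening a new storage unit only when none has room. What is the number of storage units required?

Sorted descending: 43, 43, 42, 41, 38, 38, 37, 34, 34, 34, 33.
43 ft³ → storage unit 1 (remaining 57 ft³)
43 ft³ → storage unit 1 (remaining 14 ft³)
42 ft³ → storage unit 2 (remaining 58 ft³)
41 ft³ → storage unit 2 (remaining 17 ft³)
38 ft³ → storage unit 3 (remaining 62 ft³)
38 ft³ → storage unit 3 (remaining 24 ft³)
37 ft³ → storage unit 4 (remaining 63 ft³)
34 ft³ → storage unit 4 (remaining 29 ft³)
34 ft³ → storage unit 5 (remaining 66 ft³)
34 ft³ → storage unit 5 (remaining 32 ft³)
33 ft³ → storage unit 6 (remaining 67 ft³)
Final storage units: [43,43] [42,41] [38,38] [37,34] [34,34] [33].

6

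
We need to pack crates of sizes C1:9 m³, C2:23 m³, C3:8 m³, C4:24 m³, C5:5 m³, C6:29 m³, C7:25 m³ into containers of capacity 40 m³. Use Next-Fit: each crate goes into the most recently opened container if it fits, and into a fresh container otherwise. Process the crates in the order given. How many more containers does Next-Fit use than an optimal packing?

Next-Fit: [9,23,8] [24,5] [29] [25] → 4 containers.
Total size 123 m³; any packing needs at least ⌈123/40⌉ = 4 containers.
So 4 is already optimal.

0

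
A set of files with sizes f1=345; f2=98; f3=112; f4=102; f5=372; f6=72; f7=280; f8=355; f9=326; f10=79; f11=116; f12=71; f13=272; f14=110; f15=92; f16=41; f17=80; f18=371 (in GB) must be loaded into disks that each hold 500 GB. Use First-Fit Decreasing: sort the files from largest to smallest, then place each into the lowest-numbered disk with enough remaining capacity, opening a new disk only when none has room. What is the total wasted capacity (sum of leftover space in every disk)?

206

Sorted descending: 372, 371, 355, 345, 326, 280, 272, 116, 112, 110, 102, 98, 92, 80, 79, 72, 71, 41.
disk 1: place 372 GB, 128 GB left
disk 2: place 371 GB, 129 GB left
disk 3: place 355 GB, 145 GB left
disk 4: place 345 GB, 155 GB left
disk 5: place 326 GB, 174 GB left
disk 6: place 280 GB, 220 GB left
disk 7: place 272 GB, 228 GB left
disk 1: place 116 GB, 12 GB left
disk 2: place 112 GB, 17 GB left
disk 3: place 110 GB, 35 GB left
disk 4: place 102 GB, 53 GB left
disk 5: place 98 GB, 76 GB left
disk 6: place 92 GB, 128 GB left
disk 6: place 80 GB, 48 GB left
disk 7: place 79 GB, 149 GB left
disk 5: place 72 GB, 4 GB left
disk 7: place 71 GB, 78 GB left
disk 4: place 41 GB, 12 GB left
7 disks × 500 GB = 3500 GB; used 3294 GB; unused 206 GB.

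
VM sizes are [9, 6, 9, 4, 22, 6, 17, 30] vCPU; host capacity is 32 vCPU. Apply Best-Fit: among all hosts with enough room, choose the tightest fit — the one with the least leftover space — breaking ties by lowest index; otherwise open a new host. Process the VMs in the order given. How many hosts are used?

4

9 vCPU → host 1 (remaining 23 vCPU)
6 vCPU → host 1 (remaining 17 vCPU)
9 vCPU → host 1 (remaining 8 vCPU)
4 vCPU → host 1 (remaining 4 vCPU)
22 vCPU → host 2 (remaining 10 vCPU)
6 vCPU → host 2 (remaining 4 vCPU)
17 vCPU → host 3 (remaining 15 vCPU)
30 vCPU → host 4 (remaining 2 vCPU)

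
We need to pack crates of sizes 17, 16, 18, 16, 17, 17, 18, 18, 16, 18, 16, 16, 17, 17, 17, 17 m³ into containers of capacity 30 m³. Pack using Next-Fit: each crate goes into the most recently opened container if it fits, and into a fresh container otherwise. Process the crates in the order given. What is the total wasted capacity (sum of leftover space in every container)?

17 m³ → container 1 (remaining 13 m³)
16 m³ → container 2 (remaining 14 m³)
18 m³ → container 3 (remaining 12 m³)
16 m³ → container 4 (remaining 14 m³)
17 m³ → container 5 (remaining 13 m³)
17 m³ → container 6 (remaining 13 m³)
18 m³ → container 7 (remaining 12 m³)
18 m³ → container 8 (remaining 12 m³)
16 m³ → container 9 (remaining 14 m³)
18 m³ → container 10 (remaining 12 m³)
16 m³ → container 11 (remaining 14 m³)
16 m³ → container 12 (remaining 14 m³)
17 m³ → container 13 (remaining 13 m³)
17 m³ → container 14 (remaining 13 m³)
17 m³ → container 15 (remaining 13 m³)
17 m³ → container 16 (remaining 13 m³)
16 containers × 30 m³ = 480 m³; used 271 m³; unused 209 m³.

209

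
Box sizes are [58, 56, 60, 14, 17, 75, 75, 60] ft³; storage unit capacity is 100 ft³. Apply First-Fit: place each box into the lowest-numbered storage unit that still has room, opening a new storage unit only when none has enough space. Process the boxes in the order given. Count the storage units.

6 storage units

58 ft³ → storage unit 1 (remaining 42 ft³)
56 ft³ → storage unit 2 (remaining 44 ft³)
60 ft³ → storage unit 3 (remaining 40 ft³)
14 ft³ → storage unit 1 (remaining 28 ft³)
17 ft³ → storage unit 1 (remaining 11 ft³)
75 ft³ → storage unit 4 (remaining 25 ft³)
75 ft³ → storage unit 5 (remaining 25 ft³)
60 ft³ → storage unit 6 (remaining 40 ft³)
Final storage units: [58,14,17] [56] [60] [75] [75] [60].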